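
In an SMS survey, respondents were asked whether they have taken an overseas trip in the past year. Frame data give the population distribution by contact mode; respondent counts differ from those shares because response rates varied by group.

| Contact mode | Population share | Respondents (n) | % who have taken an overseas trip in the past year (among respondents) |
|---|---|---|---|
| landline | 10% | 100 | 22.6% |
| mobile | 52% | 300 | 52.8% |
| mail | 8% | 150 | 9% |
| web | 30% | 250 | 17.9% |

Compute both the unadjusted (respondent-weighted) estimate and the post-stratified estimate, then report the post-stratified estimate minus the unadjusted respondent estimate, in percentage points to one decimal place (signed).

+5.9 percentage points

Without adjustment, the pooled respondent share is:
  (100/800)×22.6 + (300/800)×52.8 + (150/800)×9 + (250/800)×17.9 = 29.9062%
Reweighting by population contact mode shares:
  0.1×22.6 + 0.52×52.8 + 0.08×9 + 0.3×17.9 = 35.806%
Difference = 35.806 − 29.9062 = 5.8997 pp.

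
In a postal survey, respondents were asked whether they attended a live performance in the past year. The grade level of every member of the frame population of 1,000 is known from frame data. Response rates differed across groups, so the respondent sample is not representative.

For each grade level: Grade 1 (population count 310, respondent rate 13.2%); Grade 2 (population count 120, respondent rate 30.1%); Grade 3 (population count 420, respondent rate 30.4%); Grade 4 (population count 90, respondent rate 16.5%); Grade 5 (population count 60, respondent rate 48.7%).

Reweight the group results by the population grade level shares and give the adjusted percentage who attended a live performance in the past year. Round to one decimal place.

24.9%

Post-stratification weights by population share, not respondent share:
  Grade 1: (310/1,000) × 13.2 = 4.092
  Grade 2: (120/1,000) × 30.1 = 3.612
  Grade 3: (420/1,000) × 30.4 = 12.768
  Grade 4: (90/1,000) × 16.5 = 1.485
  Grade 5: (60/1,000) × 48.7 = 2.922
Post-stratified estimate = 24.879 → 24.9%.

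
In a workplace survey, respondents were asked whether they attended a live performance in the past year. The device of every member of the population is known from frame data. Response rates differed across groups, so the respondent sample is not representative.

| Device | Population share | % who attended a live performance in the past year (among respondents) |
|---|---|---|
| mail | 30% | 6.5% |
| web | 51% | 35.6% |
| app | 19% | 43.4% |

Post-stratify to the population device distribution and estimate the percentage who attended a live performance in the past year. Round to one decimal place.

Each cell contributes population-share × respondent value:
  mail: 0.3 × 6.5 = 1.95
  web: 0.51 × 35.6 = 18.156
  app: 0.19 × 43.4 = 8.246
Post-stratified estimate = 28.352 → 28.4%.

28.4%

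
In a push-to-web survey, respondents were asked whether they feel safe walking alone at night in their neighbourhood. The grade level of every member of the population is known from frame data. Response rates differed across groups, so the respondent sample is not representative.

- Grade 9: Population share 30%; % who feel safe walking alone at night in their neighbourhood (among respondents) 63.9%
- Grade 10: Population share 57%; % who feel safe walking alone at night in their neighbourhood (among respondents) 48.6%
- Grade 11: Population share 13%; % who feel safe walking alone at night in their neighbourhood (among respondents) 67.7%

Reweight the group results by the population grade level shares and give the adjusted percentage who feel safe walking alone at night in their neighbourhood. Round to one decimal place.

55.7%

Post-stratification weights by population share, not respondent share:
  Grade 9: 0.3 × 63.9 = 19.17
  Grade 10: 0.57 × 48.6 = 27.702
  Grade 11: 0.13 × 67.7 = 8.801
Post-stratified estimate = 55.673 → 55.7%.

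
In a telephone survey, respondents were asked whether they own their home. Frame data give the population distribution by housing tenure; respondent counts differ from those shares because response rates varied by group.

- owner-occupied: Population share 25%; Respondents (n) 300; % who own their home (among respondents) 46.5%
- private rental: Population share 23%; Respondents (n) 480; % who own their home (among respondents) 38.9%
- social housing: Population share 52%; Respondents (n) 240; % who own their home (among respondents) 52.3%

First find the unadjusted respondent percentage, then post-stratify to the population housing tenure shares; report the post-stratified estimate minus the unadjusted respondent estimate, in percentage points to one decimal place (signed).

+3.5 percentage points

Naive respondent-only estimate (weights = respondent counts):
  (300/1020)×46.5 + (480/1020)×38.9 + (240/1020)×52.3 = 44.2882%
Post-stratifying to population shares instead:
  0.25×46.5 + 0.23×38.9 + 0.52×52.3 = 47.768%
Difference = 47.768 − 44.2882 = 3.4798 pp.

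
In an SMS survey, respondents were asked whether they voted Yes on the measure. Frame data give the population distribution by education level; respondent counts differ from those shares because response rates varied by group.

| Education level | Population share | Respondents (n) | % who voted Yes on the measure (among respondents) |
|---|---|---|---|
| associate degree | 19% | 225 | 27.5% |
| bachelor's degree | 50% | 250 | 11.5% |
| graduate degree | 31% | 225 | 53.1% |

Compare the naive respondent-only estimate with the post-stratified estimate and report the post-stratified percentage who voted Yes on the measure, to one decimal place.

Unadjusted (pooled respondent) estimate weights by respondent counts:
  (225/700)×27.5 + (250/700)×11.5 + (225/700)×53.1 = 30.0143%
Post-stratified estimate weights by population shares:
  0.19×27.5 + 0.5×11.5 + 0.31×53.1 = 27.436%

27.4%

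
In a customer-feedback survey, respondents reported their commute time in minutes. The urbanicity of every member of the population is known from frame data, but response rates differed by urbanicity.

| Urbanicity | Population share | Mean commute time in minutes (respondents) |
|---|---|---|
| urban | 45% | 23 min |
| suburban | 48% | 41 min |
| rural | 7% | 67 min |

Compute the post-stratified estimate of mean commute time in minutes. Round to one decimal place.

34.7

Weight each group's respondent value by its population share:
  urban: 0.45 × 23 = 10.35
  suburban: 0.48 × 41 = 19.68
  rural: 0.07 × 67 = 4.69
Post-stratified estimate = 34.72 → 34.7.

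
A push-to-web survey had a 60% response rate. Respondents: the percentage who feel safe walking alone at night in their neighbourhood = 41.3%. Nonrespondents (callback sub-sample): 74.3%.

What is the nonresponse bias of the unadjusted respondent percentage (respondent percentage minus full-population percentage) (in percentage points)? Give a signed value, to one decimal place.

Nonresponse fraction = 1 − 0.6 = 0.4.
Bias = (nonresponse fraction) × (respondent percentage − nonrespondent percentage)
     = 0.4 × (41.3 − 74.3) = 0.4 × -33 = -13.2.

-13.2 percentage points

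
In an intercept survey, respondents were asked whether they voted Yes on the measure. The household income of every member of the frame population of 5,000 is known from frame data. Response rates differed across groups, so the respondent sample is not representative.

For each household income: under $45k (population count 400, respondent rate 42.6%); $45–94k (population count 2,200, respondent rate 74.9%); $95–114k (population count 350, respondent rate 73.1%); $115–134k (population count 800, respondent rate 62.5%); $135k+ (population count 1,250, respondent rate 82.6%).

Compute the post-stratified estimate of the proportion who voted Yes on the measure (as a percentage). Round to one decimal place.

Weight each group's respondent value by its population share:
  under $45k: (400/5,000) × 42.6 = 3.408
  $45–94k: (2,200/5,000) × 74.9 = 32.956
  $95–114k: (350/5,000) × 73.1 = 5.117
  $115–134k: (800/5,000) × 62.5 = 10
  $135k+: (1,250/5,000) × 82.6 = 20.65
Post-stratified estimate = 72.131 → 72.1%.

72.1%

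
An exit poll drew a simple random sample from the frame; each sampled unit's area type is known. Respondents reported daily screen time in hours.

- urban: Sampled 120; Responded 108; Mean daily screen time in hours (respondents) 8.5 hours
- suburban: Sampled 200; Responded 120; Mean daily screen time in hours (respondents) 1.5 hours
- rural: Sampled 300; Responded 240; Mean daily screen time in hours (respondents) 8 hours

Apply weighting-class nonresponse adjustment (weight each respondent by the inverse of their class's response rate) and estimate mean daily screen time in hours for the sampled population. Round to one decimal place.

Response rates by class: urban 108/120 = 90%, suburban 120/200 = 60%, rural 240/300 = 80%.
Inverse-response-rate weighting restores each class to its sampled count, so class totals weight by n_sampled:
  urban: 120 × 8.5 = 1020
  suburban: 200 × 1.5 = 300
  rural: 300 × 8 = 2400
Adjusted estimate = 3720 / 620 = 6 → 6.0.

6.0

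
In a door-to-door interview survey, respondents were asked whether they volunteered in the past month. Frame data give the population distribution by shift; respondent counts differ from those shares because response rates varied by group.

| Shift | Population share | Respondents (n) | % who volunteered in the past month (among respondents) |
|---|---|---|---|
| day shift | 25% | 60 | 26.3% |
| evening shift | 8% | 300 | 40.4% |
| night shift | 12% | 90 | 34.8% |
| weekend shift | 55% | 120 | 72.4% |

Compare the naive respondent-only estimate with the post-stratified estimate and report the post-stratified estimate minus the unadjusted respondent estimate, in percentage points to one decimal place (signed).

Unadjusted (pooled respondent) estimate weights by respondent counts:
  (60/570)×26.3 + (300/570)×40.4 + (90/570)×34.8 + (120/570)×72.4 = 44.7684%
Post-stratified estimate weights by population shares:
  0.25×26.3 + 0.08×40.4 + 0.12×34.8 + 0.55×72.4 = 53.803%
Difference = 53.803 − 44.7684 = 9.0346 pp.

+9.0 percentage points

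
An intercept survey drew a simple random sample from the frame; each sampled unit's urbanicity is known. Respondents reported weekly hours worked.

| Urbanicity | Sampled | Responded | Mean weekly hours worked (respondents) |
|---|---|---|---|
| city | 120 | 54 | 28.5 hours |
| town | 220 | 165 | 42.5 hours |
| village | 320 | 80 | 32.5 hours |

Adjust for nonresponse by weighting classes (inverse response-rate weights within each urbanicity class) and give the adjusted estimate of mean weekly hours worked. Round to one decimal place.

35.1

Response rates by class: city 54/120 = 45%, town 165/220 = 75%, village 80/320 = 25%.
Weighting each respondent by the inverse class response rate inflates each class back to its sampled size, so the class weight is n_sampled:
  city: 120 × 28.5 = 3420
  town: 220 × 42.5 = 9350
  village: 320 × 32.5 = 10,400
Adjusted estimate = 23,170 / 660 = 35.1061 → 35.1.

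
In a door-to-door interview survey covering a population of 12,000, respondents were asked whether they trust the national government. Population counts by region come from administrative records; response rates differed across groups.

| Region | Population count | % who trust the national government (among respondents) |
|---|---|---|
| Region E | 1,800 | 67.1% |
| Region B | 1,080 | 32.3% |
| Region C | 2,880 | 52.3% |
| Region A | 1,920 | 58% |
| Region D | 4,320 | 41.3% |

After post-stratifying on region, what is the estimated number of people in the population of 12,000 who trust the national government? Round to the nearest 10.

5,960

Estimated count per cell = population count × respondent percentage:
  Region E: 1,800 × 67.1% = 1207.8
  Region B: 1,080 × 32.3% = 348.84
  Region C: 2,880 × 52.3% = 1506.24
  Region A: 1,920 × 58% = 1113.6
  Region D: 4,320 × 41.3% = 1784.16
Estimated total = 5960.64 → 5,960.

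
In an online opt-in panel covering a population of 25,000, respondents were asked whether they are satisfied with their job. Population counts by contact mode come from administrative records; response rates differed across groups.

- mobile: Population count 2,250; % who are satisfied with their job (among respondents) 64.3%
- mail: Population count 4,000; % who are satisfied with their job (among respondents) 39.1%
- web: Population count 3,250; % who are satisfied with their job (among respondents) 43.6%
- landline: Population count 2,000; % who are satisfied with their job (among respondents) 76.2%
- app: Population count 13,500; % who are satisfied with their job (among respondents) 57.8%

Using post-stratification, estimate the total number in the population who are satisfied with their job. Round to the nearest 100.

Apply each group's respondent rate to its population count:
  mobile: 2,250 × 64.3% = 1446.75
  mail: 4,000 × 39.1% = 1564
  web: 3,250 × 43.6% = 1417
  landline: 2,000 × 76.2% = 1524
  app: 13,500 × 57.8% = 7803
Estimated total = 13754.8 → 13,800.

13,800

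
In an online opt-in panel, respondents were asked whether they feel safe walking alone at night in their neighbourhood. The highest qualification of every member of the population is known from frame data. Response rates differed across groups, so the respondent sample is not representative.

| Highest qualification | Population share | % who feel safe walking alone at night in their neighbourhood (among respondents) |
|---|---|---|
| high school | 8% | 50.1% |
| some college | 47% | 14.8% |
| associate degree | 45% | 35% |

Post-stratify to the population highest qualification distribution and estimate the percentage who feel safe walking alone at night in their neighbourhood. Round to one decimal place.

26.7%

Weight each group's respondent value by its population share:
  high school: 0.08 × 50.1 = 4.008
  some college: 0.47 × 14.8 = 6.956
  associate degree: 0.45 × 35 = 15.75
Post-stratified estimate = 26.714 → 26.7%.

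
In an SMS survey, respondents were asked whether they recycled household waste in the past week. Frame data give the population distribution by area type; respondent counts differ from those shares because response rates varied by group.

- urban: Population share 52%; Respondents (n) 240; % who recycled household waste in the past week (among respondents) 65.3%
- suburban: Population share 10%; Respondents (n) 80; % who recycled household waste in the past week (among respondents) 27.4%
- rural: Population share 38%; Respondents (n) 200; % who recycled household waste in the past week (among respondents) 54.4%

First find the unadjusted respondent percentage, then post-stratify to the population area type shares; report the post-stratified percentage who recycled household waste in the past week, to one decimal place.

Unadjusted (pooled respondent) estimate weights by respondent counts:
  (240/520)×65.3 + (80/520)×27.4 + (200/520)×54.4 = 55.2769%
Reweighting by population area type shares:
  0.52×65.3 + 0.1×27.4 + 0.38×54.4 = 57.368%

57.4%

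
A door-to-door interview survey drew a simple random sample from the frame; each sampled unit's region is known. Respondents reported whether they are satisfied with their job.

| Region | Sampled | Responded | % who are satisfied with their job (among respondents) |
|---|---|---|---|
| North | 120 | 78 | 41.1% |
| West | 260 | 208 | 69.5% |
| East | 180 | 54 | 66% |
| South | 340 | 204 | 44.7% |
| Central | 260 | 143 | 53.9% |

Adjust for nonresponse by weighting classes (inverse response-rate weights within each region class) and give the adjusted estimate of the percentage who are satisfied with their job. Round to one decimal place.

55.3%

Class response rates: North 78/120 = 65%, West 208/260 = 80%, East 54/180 = 30%, South 204/340 = 60%, Central 143/260 = 55%.
With weight = n_sampled/n_responded per class, the weighted class total is n_sampled:
  North: 120 × 41.1 = 4932
  West: 260 × 69.5 = 18,070
  East: 180 × 66 = 11,880
  South: 340 × 44.7 = 15198
  Central: 260 × 53.9 = 14,014
Adjusted estimate = 64,094 / 1,160 = 55.2534 → 55.3%.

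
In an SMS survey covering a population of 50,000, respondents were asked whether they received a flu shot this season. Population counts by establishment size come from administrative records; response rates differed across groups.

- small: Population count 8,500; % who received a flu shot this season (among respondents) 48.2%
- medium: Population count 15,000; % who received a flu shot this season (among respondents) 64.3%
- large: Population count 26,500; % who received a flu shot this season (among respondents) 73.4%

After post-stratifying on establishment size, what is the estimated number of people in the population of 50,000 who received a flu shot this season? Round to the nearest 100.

33,200

Apply each group's respondent rate to its population count:
  small: 8,500 × 48.2% = 4097
  medium: 15,000 × 64.3% = 9645
  large: 26,500 × 73.4% = 19,451
Estimated total = 33,193 → 33,200.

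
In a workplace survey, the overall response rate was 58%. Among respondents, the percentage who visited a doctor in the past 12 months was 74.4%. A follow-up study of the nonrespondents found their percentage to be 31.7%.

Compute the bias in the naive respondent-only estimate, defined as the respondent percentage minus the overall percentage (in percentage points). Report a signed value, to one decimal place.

+17.9 percentage points

Nonresponse fraction = 1 − 0.58 = 0.42.
Bias = (nonresponse fraction) × (respondent percentage − nonrespondent percentage)
     = 0.42 × (74.4 − 31.7) = 0.42 × 42.7 = 17.934.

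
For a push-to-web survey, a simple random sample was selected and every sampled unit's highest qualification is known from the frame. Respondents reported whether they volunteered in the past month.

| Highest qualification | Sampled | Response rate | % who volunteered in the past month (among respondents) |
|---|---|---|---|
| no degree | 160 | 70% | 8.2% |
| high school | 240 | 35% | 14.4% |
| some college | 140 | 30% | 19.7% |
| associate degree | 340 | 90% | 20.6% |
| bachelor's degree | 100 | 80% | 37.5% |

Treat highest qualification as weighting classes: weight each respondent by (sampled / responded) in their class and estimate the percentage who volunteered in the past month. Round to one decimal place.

Each respondent's weight = sampled/responded in their class; summing within a class gives n_sampled, so:
  no degree: 160 × 8.2 = 1312
  high school: 240 × 14.4 = 3456
  some college: 140 × 19.7 = 2758
  associate degree: 340 × 20.6 = 7004
  bachelor's degree: 100 × 37.5 = 3750
Adjusted estimate = 18,280 / 980 = 18.6531 → 18.7%.

18.7%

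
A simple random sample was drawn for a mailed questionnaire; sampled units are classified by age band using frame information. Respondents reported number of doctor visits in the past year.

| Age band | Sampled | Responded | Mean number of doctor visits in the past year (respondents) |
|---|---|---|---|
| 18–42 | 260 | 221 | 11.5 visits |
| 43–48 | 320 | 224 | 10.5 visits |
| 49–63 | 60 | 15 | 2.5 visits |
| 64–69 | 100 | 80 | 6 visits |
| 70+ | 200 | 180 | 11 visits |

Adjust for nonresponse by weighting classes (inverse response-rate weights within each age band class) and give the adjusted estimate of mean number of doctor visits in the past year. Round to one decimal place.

Class response rates: 18–42 221/260 = 85%, 43–48 224/320 = 70%, 49–63 15/60 = 25%, 64–69 80/100 = 80%, 70+ 180/200 = 90%.
Each respondent's weight = sampled/responded in their class; summing within a class gives n_sampled, so:
  18–42: 260 × 11.5 = 2990
  43–48: 320 × 10.5 = 3360
  49–63: 60 × 2.5 = 150
  64–69: 100 × 6 = 600
  70+: 200 × 11 = 2200
Adjusted estimate = 9300 / 940 = 9.89362 → 9.9.

9.9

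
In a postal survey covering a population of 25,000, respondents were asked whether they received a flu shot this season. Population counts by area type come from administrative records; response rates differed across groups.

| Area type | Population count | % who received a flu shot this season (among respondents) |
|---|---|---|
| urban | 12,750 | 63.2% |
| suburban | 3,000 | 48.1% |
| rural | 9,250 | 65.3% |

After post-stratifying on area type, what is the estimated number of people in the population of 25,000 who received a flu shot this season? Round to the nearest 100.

Estimated count per cell = population count × respondent percentage:
  urban: 12,750 × 63.2% = 8058
  suburban: 3,000 × 48.1% = 1443
  rural: 9,250 × 65.3% = 6040.25
Estimated total = 15541.2 → 15,500.

15,500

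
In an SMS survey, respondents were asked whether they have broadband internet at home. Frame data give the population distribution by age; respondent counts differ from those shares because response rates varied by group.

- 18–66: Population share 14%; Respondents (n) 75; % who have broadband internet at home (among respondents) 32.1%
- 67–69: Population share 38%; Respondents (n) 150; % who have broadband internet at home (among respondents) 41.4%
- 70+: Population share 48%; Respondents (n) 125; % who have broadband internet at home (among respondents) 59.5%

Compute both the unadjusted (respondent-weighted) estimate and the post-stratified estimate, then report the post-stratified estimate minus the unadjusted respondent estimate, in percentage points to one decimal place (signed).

Naive respondent-only estimate (weights = respondent counts):
  (75/350)×32.1 + (150/350)×41.4 + (125/350)×59.5 = 45.8714%
Post-stratified estimate weights by population shares:
  0.14×32.1 + 0.38×41.4 + 0.48×59.5 = 48.786%
Difference = 48.786 − 45.8714 = 2.9146 pp.

+2.9 percentage points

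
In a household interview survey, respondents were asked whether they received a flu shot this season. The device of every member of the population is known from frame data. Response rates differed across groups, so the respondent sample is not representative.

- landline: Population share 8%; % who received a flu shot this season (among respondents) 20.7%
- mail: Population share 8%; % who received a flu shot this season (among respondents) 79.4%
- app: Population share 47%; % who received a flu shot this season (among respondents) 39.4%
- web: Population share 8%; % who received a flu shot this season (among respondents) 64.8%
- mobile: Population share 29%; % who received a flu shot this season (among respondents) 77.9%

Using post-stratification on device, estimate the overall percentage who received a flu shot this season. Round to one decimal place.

Weight each group's respondent value by its population share:
  landline: 0.08 × 20.7 = 1.656
  mail: 0.08 × 79.4 = 6.352
  app: 0.47 × 39.4 = 18.518
  web: 0.08 × 64.8 = 5.184
  mobile: 0.29 × 77.9 = 22.591
Post-stratified estimate = 54.301 → 54.3%.

54.3%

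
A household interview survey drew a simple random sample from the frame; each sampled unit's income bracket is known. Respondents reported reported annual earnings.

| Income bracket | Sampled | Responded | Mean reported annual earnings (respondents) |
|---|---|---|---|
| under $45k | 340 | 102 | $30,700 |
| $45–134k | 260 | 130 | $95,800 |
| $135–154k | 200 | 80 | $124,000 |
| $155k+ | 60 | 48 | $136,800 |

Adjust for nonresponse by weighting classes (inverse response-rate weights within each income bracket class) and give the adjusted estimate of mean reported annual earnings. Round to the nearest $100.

Class response rates: under $45k 102/340 = 30%, $45–134k 130/260 = 50%, $135–154k 80/200 = 40%, $155k+ 48/60 = 80%.
Weighting each respondent by the inverse class response rate inflates each class back to its sampled size, so the class weight is n_sampled:
  under $45k: 340 × 30,700 = 10,438,000
  $45–134k: 260 × 95,800 = 24,908,000
  $135–154k: 200 × 124,000 = 24,800,000
  $155k+: 60 × 136,800 = 8,208,000
Adjusted estimate = 68,354,000 / 860 = 79481.4 → $79,500.

$79,500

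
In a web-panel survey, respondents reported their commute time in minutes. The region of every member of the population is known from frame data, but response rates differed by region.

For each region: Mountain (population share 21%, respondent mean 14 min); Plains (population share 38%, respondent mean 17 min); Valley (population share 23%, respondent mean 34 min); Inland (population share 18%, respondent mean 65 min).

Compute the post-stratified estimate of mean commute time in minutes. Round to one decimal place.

28.9

Post-stratification weights by population share, not respondent share:
  Mountain: 0.21 × 14 = 2.94
  Plains: 0.38 × 17 = 6.46
  Valley: 0.23 × 34 = 7.82
  Inland: 0.18 × 65 = 11.7
Post-stratified estimate = 28.92 → 28.9.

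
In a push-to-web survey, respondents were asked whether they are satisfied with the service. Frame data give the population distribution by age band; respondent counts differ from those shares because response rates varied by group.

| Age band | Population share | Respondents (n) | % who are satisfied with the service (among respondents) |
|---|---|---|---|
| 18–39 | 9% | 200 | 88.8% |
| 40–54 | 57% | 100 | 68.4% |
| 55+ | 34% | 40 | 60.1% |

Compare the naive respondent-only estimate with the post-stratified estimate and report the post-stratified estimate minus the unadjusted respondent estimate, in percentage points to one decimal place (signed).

-12.0 percentage points

Unadjusted (pooled respondent) estimate weights by respondent counts:
  (200/340)×88.8 + (100/340)×68.4 + (40/340)×60.1 = 79.4235%
Post-stratifying to population shares instead:
  0.09×88.8 + 0.57×68.4 + 0.34×60.1 = 67.414%
Difference = 67.414 − 79.4235 = -12.0095 pp.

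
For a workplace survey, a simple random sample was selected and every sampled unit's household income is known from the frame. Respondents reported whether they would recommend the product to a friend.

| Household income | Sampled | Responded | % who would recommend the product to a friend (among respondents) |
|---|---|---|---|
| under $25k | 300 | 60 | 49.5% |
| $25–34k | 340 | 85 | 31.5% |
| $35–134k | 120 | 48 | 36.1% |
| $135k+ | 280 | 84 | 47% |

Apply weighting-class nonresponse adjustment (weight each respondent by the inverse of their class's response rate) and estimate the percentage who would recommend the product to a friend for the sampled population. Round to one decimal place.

Class response rates: under $25k 60/300 = 20%, $25–34k 85/340 = 25%, $35–134k 48/120 = 40%, $135k+ 84/280 = 30%.
Inverse-response-rate weighting restores each class to its sampled count, so class totals weight by n_sampled:
  under $25k: 300 × 49.5 = 14,850
  $25–34k: 340 × 31.5 = 10,710
  $35–134k: 120 × 36.1 = 4332
  $135k+: 280 × 47 = 13,160
Adjusted estimate = 43,052 / 1,040 = 41.3962 → 41.4%.

41.4%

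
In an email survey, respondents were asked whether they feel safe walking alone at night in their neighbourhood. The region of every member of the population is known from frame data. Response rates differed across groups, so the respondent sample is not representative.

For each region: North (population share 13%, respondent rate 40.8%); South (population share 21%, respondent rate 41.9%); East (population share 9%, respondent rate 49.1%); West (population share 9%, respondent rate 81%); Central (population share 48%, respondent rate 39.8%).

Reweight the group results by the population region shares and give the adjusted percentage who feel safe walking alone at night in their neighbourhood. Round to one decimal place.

44.9%

Weight each group's respondent value by its population share:
  North: 0.13 × 40.8 = 5.304
  South: 0.21 × 41.9 = 8.799
  East: 0.09 × 49.1 = 4.419
  West: 0.09 × 81 = 7.29
  Central: 0.48 × 39.8 = 19.104
Post-stratified estimate = 44.916 → 44.9%.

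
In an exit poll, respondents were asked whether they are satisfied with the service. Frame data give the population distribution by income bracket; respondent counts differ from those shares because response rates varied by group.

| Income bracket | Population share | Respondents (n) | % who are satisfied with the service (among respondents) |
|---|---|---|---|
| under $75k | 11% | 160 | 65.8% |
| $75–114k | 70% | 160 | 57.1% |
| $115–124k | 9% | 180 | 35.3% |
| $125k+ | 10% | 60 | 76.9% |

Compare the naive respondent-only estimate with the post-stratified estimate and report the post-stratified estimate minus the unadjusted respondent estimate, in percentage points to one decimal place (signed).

Without adjustment, the pooled respondent share is:
  (160/560)×65.8 + (160/560)×57.1 + (180/560)×35.3 + (60/560)×76.9 = 54.7%
Post-stratifying to population shares instead:
  0.11×65.8 + 0.7×57.1 + 0.09×35.3 + 0.1×76.9 = 58.075%
Difference = 58.075 − 54.7 = 3.375 pp.

+3.4 percentage points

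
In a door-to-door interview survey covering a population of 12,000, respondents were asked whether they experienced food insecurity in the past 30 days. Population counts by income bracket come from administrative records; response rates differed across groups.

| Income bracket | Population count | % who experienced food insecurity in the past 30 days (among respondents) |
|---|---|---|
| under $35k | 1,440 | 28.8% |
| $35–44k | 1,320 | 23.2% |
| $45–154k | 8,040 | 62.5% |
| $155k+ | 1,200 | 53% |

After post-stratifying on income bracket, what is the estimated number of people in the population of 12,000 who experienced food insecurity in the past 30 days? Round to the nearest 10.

6,380

Each cell contributes its population count × the respondent rate:
  under $35k: 1,440 × 28.8% = 414.72
  $35–44k: 1,320 × 23.2% = 306.24
  $45–154k: 8,040 × 62.5% = 5025
  $155k+: 1,200 × 53% = 636
Estimated total = 6381.96 → 6,380.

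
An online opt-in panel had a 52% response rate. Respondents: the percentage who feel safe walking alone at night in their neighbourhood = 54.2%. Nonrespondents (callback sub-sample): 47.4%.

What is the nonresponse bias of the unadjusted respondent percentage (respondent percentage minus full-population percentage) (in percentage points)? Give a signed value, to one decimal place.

Nonresponse fraction = 1 − 0.52 = 0.48.
Bias = (nonresponse fraction) × (respondent percentage − nonrespondent percentage)
     = 0.48 × (54.2 − 47.4) = 0.48 × 6.8 = 3.264.

+3.3 percentage points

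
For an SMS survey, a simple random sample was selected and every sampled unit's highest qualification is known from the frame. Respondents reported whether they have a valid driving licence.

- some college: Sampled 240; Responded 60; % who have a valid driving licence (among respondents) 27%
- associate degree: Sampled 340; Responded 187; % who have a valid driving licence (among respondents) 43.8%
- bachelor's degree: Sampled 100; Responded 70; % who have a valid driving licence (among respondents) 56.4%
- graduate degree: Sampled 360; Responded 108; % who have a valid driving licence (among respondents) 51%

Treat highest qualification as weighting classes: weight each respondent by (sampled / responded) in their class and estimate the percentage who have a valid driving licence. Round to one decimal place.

43.6%

Class response rates: some college 60/240 = 25%, associate degree 187/340 = 55%, bachelor's degree 70/100 = 70%, graduate degree 108/360 = 30%.
Each respondent's weight = sampled/responded in their class; summing within a class gives n_sampled, so:
  some college: 240 × 27 = 6480
  associate degree: 340 × 43.8 = 14892
  bachelor's degree: 100 × 56.4 = 5640
  graduate degree: 360 × 51 = 18,360
Adjusted estimate = 45,372 / 1,040 = 43.6269 → 43.6%.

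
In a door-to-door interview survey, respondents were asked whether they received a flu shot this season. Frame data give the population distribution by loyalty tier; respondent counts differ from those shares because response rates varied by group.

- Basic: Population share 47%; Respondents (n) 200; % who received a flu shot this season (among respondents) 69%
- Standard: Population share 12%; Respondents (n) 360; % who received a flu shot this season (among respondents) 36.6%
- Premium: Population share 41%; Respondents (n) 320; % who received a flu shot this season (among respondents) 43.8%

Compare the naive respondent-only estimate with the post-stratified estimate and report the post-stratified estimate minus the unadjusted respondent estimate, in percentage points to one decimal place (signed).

Without adjustment, the pooled respondent share is:
  (200/880)×69 + (360/880)×36.6 + (320/880)×43.8 = 46.5818%
Post-stratified estimate weights by population shares:
  0.47×69 + 0.12×36.6 + 0.41×43.8 = 54.78%
Difference = 54.78 − 46.5818 = 8.1982 pp.

+8.2 percentage points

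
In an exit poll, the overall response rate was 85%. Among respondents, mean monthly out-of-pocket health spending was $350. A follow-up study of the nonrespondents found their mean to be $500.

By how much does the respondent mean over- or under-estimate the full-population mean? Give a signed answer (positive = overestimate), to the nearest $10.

Nonresponse fraction = 1 − 0.85 = 0.15.
Bias = (nonresponse fraction) × (respondent mean − nonrespondent mean)
     = 0.15 × (350 − 500) = 0.15 × -150 = -22.5.

-$20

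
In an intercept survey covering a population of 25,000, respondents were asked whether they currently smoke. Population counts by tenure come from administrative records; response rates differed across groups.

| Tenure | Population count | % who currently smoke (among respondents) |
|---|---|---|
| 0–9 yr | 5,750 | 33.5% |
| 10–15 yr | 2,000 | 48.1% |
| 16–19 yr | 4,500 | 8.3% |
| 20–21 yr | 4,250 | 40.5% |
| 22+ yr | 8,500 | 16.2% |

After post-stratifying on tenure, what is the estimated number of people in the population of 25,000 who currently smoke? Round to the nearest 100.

Estimated count per cell = population count × respondent percentage:
  0–9 yr: 5,750 × 33.5% = 1926.25
  10–15 yr: 2,000 × 48.1% = 962
  16–19 yr: 4,500 × 8.3% = 373.5
  20–21 yr: 4,250 × 40.5% = 1721.25
  22+ yr: 8,500 × 16.2% = 1377
Estimated total = 6360 → 6,400.

6,400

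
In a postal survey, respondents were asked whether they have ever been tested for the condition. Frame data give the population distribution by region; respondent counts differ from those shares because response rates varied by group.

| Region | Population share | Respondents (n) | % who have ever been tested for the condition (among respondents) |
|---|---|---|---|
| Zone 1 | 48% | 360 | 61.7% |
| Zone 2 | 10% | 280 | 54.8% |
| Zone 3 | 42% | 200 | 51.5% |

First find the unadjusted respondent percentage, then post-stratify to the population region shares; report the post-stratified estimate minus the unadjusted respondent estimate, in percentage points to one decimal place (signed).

-0.2 percentage points

Naive respondent-only estimate (weights = respondent counts):
  (360/840)×61.7 + (280/840)×54.8 + (200/840)×51.5 = 56.9714%
Reweighting by population region shares:
  0.48×61.7 + 0.1×54.8 + 0.42×51.5 = 56.726%
Difference = 56.726 − 56.9714 = -0.2454 pp.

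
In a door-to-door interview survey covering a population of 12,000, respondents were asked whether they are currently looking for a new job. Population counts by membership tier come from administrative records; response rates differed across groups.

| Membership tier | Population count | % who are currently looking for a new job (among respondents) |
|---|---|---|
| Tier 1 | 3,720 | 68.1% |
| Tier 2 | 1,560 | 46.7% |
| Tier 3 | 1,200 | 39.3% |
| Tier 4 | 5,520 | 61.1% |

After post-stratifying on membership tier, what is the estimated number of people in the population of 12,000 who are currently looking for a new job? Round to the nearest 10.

7,110

Each cell contributes its population count × the respondent rate:
  Tier 1: 3,720 × 68.1% = 2533.32
  Tier 2: 1,560 × 46.7% = 728.52
  Tier 3: 1,200 × 39.3% = 471.6
  Tier 4: 5,520 × 61.1% = 3372.72
Estimated total = 7106.16 → 7,110.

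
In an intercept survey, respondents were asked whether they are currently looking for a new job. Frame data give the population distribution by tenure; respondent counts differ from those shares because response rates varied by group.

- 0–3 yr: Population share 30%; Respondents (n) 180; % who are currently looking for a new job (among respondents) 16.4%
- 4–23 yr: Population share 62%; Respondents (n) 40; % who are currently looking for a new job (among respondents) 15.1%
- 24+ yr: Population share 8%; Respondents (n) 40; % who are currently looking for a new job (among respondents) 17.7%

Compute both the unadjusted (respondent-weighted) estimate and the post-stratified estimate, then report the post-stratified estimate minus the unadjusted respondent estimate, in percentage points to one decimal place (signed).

Without adjustment, the pooled respondent share is:
  (180/260)×16.4 + (40/260)×15.1 + (40/260)×17.7 = 16.4%
Reweighting by population tenure shares:
  0.3×16.4 + 0.62×15.1 + 0.08×17.7 = 15.698%
Difference = 15.698 − 16.4 = -0.702 pp.

-0.7 percentage points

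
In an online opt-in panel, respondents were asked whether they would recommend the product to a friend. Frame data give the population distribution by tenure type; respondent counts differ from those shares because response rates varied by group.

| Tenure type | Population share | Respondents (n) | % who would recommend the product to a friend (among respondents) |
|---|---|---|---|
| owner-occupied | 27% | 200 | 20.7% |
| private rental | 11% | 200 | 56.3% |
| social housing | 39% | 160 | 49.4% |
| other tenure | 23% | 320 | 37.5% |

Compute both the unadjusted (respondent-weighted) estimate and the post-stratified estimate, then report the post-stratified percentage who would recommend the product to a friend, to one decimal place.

39.7%

Unadjusted (pooled respondent) estimate weights by respondent counts:
  (200/880)×20.7 + (200/880)×56.3 + (160/880)×49.4 + (320/880)×37.5 = 40.1182%
Post-stratified estimate weights by population shares:
  0.27×20.7 + 0.11×56.3 + 0.39×49.4 + 0.23×37.5 = 39.673%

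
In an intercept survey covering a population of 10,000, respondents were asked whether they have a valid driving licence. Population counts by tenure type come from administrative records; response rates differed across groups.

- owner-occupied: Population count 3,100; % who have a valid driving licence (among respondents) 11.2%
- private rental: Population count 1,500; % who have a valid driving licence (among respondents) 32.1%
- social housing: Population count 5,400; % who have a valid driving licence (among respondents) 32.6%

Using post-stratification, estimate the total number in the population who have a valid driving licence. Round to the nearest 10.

Estimated count per cell = population count × respondent percentage:
  owner-occupied: 3,100 × 11.2% = 347.2
  private rental: 1,500 × 32.1% = 481.5
  social housing: 5,400 × 32.6% = 1760.4
Estimated total = 2589.1 → 2,590.

2,590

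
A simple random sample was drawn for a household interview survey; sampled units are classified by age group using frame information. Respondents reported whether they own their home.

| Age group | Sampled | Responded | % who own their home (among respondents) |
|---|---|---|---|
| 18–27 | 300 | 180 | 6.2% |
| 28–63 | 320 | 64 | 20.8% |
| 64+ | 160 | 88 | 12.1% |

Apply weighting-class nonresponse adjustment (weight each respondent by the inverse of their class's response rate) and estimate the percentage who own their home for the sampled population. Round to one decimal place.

13.4%

Class response rates: 18–27 180/300 = 60%, 28–63 64/320 = 20%, 64+ 88/160 = 55%.
Inverse-response-rate weighting restores each class to its sampled count, so class totals weight by n_sampled:
  18–27: 300 × 6.2 = 1860
  28–63: 320 × 20.8 = 6656
  64+: 160 × 12.1 = 1936
Adjusted estimate = 10,452 / 780 = 13.4 → 13.4%.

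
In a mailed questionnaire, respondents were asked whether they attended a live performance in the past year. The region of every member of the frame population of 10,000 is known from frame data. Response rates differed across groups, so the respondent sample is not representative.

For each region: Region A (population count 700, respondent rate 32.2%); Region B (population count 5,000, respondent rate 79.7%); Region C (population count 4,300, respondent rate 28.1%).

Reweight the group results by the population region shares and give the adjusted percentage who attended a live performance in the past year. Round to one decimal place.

Reweight to the known region distribution:
  Region A: (700/10,000) × 32.2 = 2.254
  Region B: (5,000/10,000) × 79.7 = 39.85
  Region C: (4,300/10,000) × 28.1 = 12.083
Post-stratified estimate = 54.187 → 54.2%.

54.2%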